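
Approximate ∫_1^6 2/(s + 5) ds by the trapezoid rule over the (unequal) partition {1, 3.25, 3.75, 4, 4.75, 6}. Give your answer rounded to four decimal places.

1.2239

Subinterval widths: 2.25, 0.5, 0.25, 0.75, 1.25.
f(1) = 1/3, f(3.25) = 8/33, f(3.75) = 8/35, f(4) = 2/9, f(4.75) = 8/39, f(6) = 2/11.
On each subinterval the trapezoid contributes (Δs_i/2)·[f(s_{i-1}) + f(s_i)].
Sum ≈ 1.2239.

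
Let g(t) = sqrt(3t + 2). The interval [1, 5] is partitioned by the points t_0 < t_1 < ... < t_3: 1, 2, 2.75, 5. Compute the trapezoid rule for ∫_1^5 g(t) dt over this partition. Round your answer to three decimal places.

13.034

Subinterval widths: 1, 0.75, 2.25.
g(1) ≈ 2.236, g(2) ≈ 2.828, g(2.75) ≈ 3.202, g(5) ≈ 4.123.
On each subinterval the trapezoid contributes (Δt_i/2)·[g(t_{i-1}) + g(t_i)].
Sum ≈ 13.034.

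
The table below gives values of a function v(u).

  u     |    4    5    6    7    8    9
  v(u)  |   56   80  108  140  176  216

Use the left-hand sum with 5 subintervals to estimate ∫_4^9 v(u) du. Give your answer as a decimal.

Δu = 1.
Sum = 1·[56 + 80 + 108 + 140 + 176] = 560.

560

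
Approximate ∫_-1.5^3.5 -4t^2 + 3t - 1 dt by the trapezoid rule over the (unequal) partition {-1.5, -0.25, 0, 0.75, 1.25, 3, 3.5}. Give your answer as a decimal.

-57

Subinterval widths: 1.25, 0.25, 0.75, 0.5, 1.75, 0.5.
f(-1.5) = -14.5, f(-0.25) = -2, f(0) = -1, f(0.75) = -1, f(1.25) = -3.5, f(3) = -28, f(3.5) = -39.5.
On each subinterval the trapezoid contributes (Δt_i/2)·[f(t_{i-1}) + f(t_i)].
Sum = -57.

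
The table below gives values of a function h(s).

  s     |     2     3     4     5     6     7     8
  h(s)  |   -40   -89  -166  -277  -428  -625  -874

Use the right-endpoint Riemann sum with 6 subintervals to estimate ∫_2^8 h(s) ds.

Δs = 1.
Sum = 1·[(-89) + (-166) + (-277) + (-428) + (-625) + (-874)] = -2459.

-2459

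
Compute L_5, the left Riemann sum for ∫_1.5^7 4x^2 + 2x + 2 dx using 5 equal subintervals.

406.12

Δx = (7 − 1.5)/5 = 1.1.
Left endpoints: 1.5, 2.6, 3.7, 4.8, 5.9.
f(1.5) = 14, f(2.6) = 34.24, f(3.7) = 64.16, f(4.8) = 103.76, f(5.9) = 153.04.
Sum = Δx · [f(1.5) + f(2.6) + f(3.7) + f(4.8) + f(5.9)].
Sum = 406.12.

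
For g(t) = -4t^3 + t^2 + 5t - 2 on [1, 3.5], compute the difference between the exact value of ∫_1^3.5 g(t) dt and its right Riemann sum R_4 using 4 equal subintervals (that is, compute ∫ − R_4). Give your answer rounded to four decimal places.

Exact integral: ∫_1^3.5 g(t) dt ≈ -111.979167.
R_4 = -161.1328125.
Error ≈ -111.979167 − (-161.1328125) ≈ 49.1536.

49.1536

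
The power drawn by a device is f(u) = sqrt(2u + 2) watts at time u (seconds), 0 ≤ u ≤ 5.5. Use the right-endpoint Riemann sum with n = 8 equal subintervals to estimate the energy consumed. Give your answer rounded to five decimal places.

15.41774

Δu = (5.5 − 0)/8 = 0.6875.
Right endpoints: 0.6875, 1.375, 2.0625, 2.75, 3.4375, 4.125, 4.8125, 5.5.
f(0.6875) ≈ 1.83712, f(1.375) ≈ 2.17945, f(2.0625) ≈ 2.47487, f(2.75) ≈ 2.73861, f(3.4375) ≈ 2.97909, f(4.125) ≈ 3.20156, f(4.8125) ≈ 3.40955, f(5.5) ≈ 3.60555.
Sum = Δu · [f(0.6875) + f(1.375) + f(2.0625) + ...].
Sum ≈ 15.41774.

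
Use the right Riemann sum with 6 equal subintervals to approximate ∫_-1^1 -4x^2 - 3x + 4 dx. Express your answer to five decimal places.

Δx = (1 − (-1))/6 = 1/3.
Right endpoints: -2/3, -1/3, 0, 1/3, 2/3, 1.
f(-2/3) = 38/9, f(-1/3) = 41/9, f(0) = 4, f(1/3) = 23/9, f(2/3) = 2/9, f(1) = -3.
Sum = Δx · [f(-2/3) + f(-1/3) + f(0) + ...].
Sum ≈ 4.18519.

4.18519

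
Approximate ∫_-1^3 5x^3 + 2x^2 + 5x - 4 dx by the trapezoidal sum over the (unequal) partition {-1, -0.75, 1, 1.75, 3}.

139.9375

Subinterval widths: 0.25, 1.75, 0.75, 1.25.
f(-1) = -12, f(-0.75) = -8.734375, f(1) = 8, f(1.75) = 37.671875, f(3) = 164.
On each subinterval the trapezoid contributes (Δx_i/2)·[f(x_{i-1}) + f(x_i)].
Sum = 139.9375.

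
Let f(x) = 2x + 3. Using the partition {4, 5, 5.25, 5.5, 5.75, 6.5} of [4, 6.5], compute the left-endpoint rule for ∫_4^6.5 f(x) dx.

Subinterval widths: 1, 0.25, 0.25, 0.25, 0.75.
Left endpoints: 4, 5, 5.25, 5.5, 5.75.
f(4) = 11, f(5) = 13, f(5.25) = 13.5, f(5.5) = 14, f(5.75) = 14.5.
Sum = Σ Δx_i · f(x_i).
Sum = 32.

32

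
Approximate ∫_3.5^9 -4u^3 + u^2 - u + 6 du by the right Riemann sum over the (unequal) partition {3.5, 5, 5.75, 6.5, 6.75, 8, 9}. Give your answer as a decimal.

Subinterval widths: 1.5, 0.75, 0.75, 0.25, 1.25, 1.
Right endpoints: 5, 5.75, 6.5, 6.75, 8, 9.
f(5) = -474, f(5.75) = -727.125, f(6.5) = -1056.75, f(6.75) = -1185.375, f(8) = -1986, f(9) = -2838.
Sum = Σ Δu_i · f(u_i).
Sum = -7665.75.

-7665.75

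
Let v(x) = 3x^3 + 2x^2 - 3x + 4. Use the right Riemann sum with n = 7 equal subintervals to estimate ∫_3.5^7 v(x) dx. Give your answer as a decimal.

Δx = (7 − 3.5)/7 = 0.5.
Right endpoints: 4, 4.5, 5, 5.5, 6, 6.5, 7.
v(4) = 216, v(4.5) = 304.375, v(5) = 414, v(5.5) = 547.125, v(6) = 706, v(6.5) = 892.875, v(7) = 1110.
Sum = Δx · [v(4) + v(4.5) + v(5) + ...].
Sum = 2095.1875.

2095.1875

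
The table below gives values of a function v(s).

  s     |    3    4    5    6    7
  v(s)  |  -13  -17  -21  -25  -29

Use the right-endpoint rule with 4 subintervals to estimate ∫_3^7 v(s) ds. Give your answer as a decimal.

Δs = 1.
Sum = 1·[(-17) + (-21) + (-25) + (-29)] = -92.

-92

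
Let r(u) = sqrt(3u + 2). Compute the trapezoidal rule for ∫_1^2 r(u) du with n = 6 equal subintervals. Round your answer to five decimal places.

2.54347

Δu = (2 − 1)/6 = 1/6.
r(1) ≈ 2.23607, r(7/6) ≈ 2.34521, r(4/3) ≈ 2.44949, r(1.5) ≈ 2.54951, r(5/3) ≈ 2.64575, r(11/6) ≈ 2.73861, r(2) ≈ 2.82843.
T_6 = (Δu/2)·[r(u_0) + 2r(u_1) + ... + 2r(u_{5}) + r(u_6)].
Sum ≈ 2.54347.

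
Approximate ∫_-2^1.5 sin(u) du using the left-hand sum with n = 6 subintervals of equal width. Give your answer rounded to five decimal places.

-1.02915

Δu = (1.5 − (-2))/6 = 7/12.
Left endpoints: -2, -17/12, -5/6, -0.25, 1/3, 11/12.
f(-2) ≈ -0.90930, f(-17/12) ≈ -0.98815, f(-5/6) ≈ -0.74018, f(-0.25) ≈ -0.24740, f(1/3) ≈ 0.32719, f(11/12) ≈ 0.79358.
Sum = Δu · [f(-2) + f(-17/12) + f(-5/6) + ...].
Sum ≈ -1.02915.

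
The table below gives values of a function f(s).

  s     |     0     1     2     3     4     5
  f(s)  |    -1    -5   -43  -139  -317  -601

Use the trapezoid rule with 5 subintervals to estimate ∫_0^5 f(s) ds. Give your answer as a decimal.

-805

Δs = 1.
T_5 = (1/2)·[(-1) + 2·(-5) + 2·(-43) + 2·(-139) + 2·(-317) + (-601)] = -805.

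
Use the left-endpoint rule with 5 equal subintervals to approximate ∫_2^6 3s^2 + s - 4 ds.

Δs = (6 − 2)/5 = 0.8.
Left endpoints: 2, 2.8, 3.6, 4.4, 5.2.
f(2) = 10, f(2.8) = 22.32, f(3.6) = 38.48, f(4.4) = 58.48, f(5.2) = 82.32.
Sum = Δs · [f(2) + f(2.8) + f(3.6) + f(4.4) + f(5.2)].
Sum = 169.28.

169.28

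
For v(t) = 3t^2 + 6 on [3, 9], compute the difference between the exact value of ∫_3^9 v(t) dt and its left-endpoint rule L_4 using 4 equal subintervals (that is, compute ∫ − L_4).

Exact integral: ∫_3^9 v(t) dt = 738.
L_4 = 582.75.
Error = 738 − 582.75 = 155.25.

155.25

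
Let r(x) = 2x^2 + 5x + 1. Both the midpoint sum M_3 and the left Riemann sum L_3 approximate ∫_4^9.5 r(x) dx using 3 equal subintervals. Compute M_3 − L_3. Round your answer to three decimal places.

152.090

M_3 ≈ 716.96065.
L_3 ≈ 564.87037.
M_3 − L_3 ≈ 152.090.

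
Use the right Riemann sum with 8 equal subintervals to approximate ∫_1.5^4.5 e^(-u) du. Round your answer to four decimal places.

Δu = (4.5 − 1.5)/8 = 0.375.
Right endpoints: 1.875, 2.25, 2.625, 3, 3.375, 3.75, 4.125, 4.5.
f(1.875) ≈ 0.1534, f(2.25) ≈ 0.1054, f(2.625) ≈ 0.0724, f(3) ≈ 0.0498, f(3.375) ≈ 0.0342, f(3.75) ≈ 0.0235, f(4.125) ≈ 0.0162, f(4.5) ≈ 0.0111.
Sum = Δu · [f(1.875) + f(2.25) + f(2.625) + ...].
Sum ≈ 0.1747.

0.1747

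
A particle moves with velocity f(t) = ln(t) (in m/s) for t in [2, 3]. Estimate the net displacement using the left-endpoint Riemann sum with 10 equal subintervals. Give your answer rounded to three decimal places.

Δt = (3 − 2)/10 = 0.1.
Left endpoints: 2, 2.1, 2.2, 2.3, 2.4, 2.5, 2.6, 2.7, 2.8, 2.9.
f(2) ≈ 0.693, f(2.1) ≈ 0.742, f(2.2) ≈ 0.788, f(2.3) ≈ 0.833, f(2.4) ≈ 0.875, f(2.5) ≈ 0.916, f(2.6) ≈ 0.956, f(2.7) ≈ 0.993, f(2.8) ≈ 1.030, f(2.9) ≈ 1.065.
Sum = Δt · [f(2) + f(2.1) + f(2.2) + ...].
Sum ≈ 0.889.

0.889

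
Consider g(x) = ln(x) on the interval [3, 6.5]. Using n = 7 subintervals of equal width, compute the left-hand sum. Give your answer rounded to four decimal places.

5.1738

Δx = (6.5 − 3)/7 = 0.5.
Left endpoints: 3, 3.5, 4, 4.5, 5, 5.5, 6.
g(3) ≈ 1.0986, g(3.5) ≈ 1.2528, g(4) ≈ 1.3863, g(4.5) ≈ 1.5041, g(5) ≈ 1.6094, g(5.5) ≈ 1.7047, g(6) ≈ 1.7918.
Sum = Δx · [g(3) + g(3.5) + g(4) + ...].
Sum ≈ 5.1738.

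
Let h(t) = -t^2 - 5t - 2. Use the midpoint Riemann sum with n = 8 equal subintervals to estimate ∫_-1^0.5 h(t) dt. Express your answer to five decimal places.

Δt = (0.5 − (-1))/8 = 0.1875.
Midpoints: -0.90625, -0.71875, -0.53125, -0.34375, -0.15625, 0.03125, 0.21875, 0.40625.
h(-0.90625) = 1751/1024, h(-0.71875) = 1103/1024, h(-0.53125) = 383/1024, h(-0.34375) = -409/1024, h(-0.15625) = -1273/1024, h(0.03125) = -2209/1024, h(0.21875) = -3217/1024, h(0.40625) = -4297/1024.
Sum = Δt · [h(-0.90625) + h(-0.71875) + h(-0.53125) + ...].
Sum ≈ -1.49561.

-1.49561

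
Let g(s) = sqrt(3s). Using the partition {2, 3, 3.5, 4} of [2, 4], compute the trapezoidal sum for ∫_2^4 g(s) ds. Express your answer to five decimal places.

5.96096

Subinterval widths: 1, 0.5, 0.5.
g(2) ≈ 2.44949, g(3) ≈ 3.00000, g(3.5) ≈ 3.24037, g(4) ≈ 3.46410.
On each subinterval the trapezoid contributes (Δs_i/2)·[g(s_{i-1}) + g(s_i)].
Sum ≈ 5.96096.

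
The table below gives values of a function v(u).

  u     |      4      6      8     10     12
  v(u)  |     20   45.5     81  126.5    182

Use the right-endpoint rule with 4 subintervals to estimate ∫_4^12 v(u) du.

870

Δu = 2.
Sum = 2·[45.5 + 81 + 126.5 + 182] = 870.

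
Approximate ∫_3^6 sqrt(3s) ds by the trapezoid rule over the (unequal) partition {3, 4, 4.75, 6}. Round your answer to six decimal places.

10.957657

Subinterval widths: 1, 0.75, 1.25.
f(3) ≈ 3.000000, f(4) ≈ 3.464102, f(4.75) ≈ 3.774917, f(6) ≈ 4.242641.
On each subinterval the trapezoid contributes (Δs_i/2)·[f(s_{i-1}) + f(s_i)].
Sum ≈ 10.957657.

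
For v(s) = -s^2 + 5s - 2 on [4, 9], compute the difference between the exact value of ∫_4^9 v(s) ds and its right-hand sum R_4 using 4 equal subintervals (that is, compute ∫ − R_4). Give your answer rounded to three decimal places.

Exact integral: ∫_4^9 v(s) ds ≈ -69.16667.
R_4 = -95.46875.
Error ≈ -69.16667 − (-95.46875) ≈ 26.302.

26.302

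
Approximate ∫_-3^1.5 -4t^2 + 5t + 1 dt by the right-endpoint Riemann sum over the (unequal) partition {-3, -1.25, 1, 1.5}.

Subinterval widths: 1.75, 2.25, 0.5.
Right endpoints: -1.25, 1, 1.5.
f(-1.25) = -11.5, f(1) = 2, f(1.5) = -0.5.
Sum = Σ Δt_i · f(t_i).
Sum = -15.875.

-15.875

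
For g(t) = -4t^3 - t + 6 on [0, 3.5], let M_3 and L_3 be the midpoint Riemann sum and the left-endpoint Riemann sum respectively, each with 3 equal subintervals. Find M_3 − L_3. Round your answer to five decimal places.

-77.07292

M_3 ≈ -126.8506944.
L_3 ≈ -49.7777778.
M_3 − L_3 ≈ -77.07292.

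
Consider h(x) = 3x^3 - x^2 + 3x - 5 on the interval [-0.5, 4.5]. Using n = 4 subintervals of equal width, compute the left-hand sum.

136.25

Δx = (4.5 − (-0.5))/4 = 1.25.
Left endpoints: -0.5, 0.75, 2, 3.25.
h(-0.5) = -7.125, h(0.75) = -2.046875, h(2) = 21, h(3.25) = 97.171875.
Sum = Δx · [h(-0.5) + h(0.75) + h(2) + h(3.25)].
Sum = 136.25.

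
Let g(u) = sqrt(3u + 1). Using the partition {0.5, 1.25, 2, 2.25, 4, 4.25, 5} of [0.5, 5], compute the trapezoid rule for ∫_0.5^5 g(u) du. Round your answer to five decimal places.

13.29387

Subinterval widths: 0.75, 0.75, 0.25, 1.75, 0.25, 0.75.
g(0.5) ≈ 1.58114, g(1.25) ≈ 2.17945, g(2) ≈ 2.64575, g(2.25) ≈ 2.78388, g(4) ≈ 3.60555, g(4.25) ≈ 3.70810, g(5) ≈ 4.00000.
On each subinterval the trapezoid contributes (Δu_i/2)·[g(u_{i-1}) + g(u_i)].
Sum ≈ 13.29387.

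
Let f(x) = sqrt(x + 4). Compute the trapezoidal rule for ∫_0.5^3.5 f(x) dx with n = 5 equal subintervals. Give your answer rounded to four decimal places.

7.3275

Δx = (3.5 − 0.5)/5 = 0.6.
f(0.5) ≈ 2.1213, f(1.1) ≈ 2.2583, f(1.7) ≈ 2.3875, f(2.3) ≈ 2.5100, f(2.9) ≈ 2.6268, f(3.5) ≈ 2.7386.
T_5 = (Δx/2)·[f(x_0) + 2f(x_1) + ... + 2f(x_{4}) + f(x_5)].
Sum ≈ 7.3275.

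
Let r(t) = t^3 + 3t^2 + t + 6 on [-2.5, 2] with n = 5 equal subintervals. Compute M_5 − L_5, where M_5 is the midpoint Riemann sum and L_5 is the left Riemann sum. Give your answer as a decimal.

7.5684375

M_5 = 43.0509375.
L_5 = 35.4825.
M_5 − L_5 = 7.5684375.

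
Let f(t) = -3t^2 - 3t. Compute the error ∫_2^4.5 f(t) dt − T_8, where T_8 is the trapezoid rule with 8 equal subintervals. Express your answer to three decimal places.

Exact integral: ∫_2^4.5 f(t) dt = -107.5.
T_8 ≈ -107.62207.
Error ≈ -107.5 − (-107.62207) ≈ 0.122.

0.122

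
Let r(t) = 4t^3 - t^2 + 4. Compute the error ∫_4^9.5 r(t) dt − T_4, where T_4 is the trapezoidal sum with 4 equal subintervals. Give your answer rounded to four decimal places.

-138.6458

Exact integral: ∫_4^9.5 r(t) dt ≈ 7646.604167.
T_4 = 7785.25.
Error ≈ 7646.604167 − 7785.25 ≈ -138.6458.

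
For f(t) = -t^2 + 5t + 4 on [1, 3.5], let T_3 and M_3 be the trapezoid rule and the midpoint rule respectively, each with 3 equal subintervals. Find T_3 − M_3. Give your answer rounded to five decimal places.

T_3 ≈ 23.8773148.
M_3 ≈ 24.3113426.
T_3 − M_3 ≈ -0.43403.

-0.43403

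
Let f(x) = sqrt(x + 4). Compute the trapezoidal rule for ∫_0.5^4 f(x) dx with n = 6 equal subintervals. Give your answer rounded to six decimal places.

8.719314

Δx = (4 − 0.5)/6 = 7/12.
f(0.5) ≈ 2.121320, f(13/12) ≈ 2.254625, f(5/3) ≈ 2.380476, f(2.25) ≈ 2.500000, f(17/6) ≈ 2.614065, f(41/12) ≈ 2.723356, f(4) ≈ 2.828427.
T_6 = (Δx/2)·[f(x_0) + 2f(x_1) + ... + 2f(x_{5}) + f(x_6)].
Sum ≈ 8.719314.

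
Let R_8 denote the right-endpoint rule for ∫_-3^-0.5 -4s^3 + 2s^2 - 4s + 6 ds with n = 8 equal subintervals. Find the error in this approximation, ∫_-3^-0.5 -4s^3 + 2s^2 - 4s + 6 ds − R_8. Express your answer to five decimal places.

20.15788

Exact integral: ∫_-3^-0.5 f(s) ds ≈ 131.3541667.
R_8 ≈ 111.1962891.
Error ≈ 131.3541667 − 111.1962891 ≈ 20.15788.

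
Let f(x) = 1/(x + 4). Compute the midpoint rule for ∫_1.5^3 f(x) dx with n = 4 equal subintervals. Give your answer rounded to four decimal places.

Δx = (3 − 1.5)/4 = 0.375.
Midpoints: 1.6875, 2.0625, 2.4375, 2.8125.
f(1.6875) = 16/91, f(2.0625) = 16/97, f(2.4375) = 16/103, f(2.8125) = 16/109.
Sum = Δx · [f(1.6875) + f(2.0625) + f(2.4375) + f(2.8125)].
Sum ≈ 0.2411.

0.2411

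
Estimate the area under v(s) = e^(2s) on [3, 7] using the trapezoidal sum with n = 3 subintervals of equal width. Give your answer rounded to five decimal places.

Δs = (7 − 3)/3 = 4/3.
v(3) ≈ 403.42879, v(13/3) ≈ 5806.11335, v(17/3) ≈ 83561.09612, v(7) ≈ 1202604.28416.
T_3 = (Δs/2)·[v(s_0) + 2v(s_1) + 2v(s_2) + v(s_3)].
Sum ≈ 921161.42126.

921161.42126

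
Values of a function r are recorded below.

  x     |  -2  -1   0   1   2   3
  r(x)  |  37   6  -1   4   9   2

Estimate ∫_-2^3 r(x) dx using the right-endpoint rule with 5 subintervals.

20

Δx = 1.
Sum = 1·[6 + (-1) + 4 + 9 + 2] = 20.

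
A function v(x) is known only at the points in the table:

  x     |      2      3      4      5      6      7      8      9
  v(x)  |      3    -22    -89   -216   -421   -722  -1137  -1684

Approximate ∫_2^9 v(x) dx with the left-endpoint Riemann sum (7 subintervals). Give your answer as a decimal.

-2604

Δx = 1.
Sum = 1·[3 + (-22) + (-89) + (-216) + (-421) + (-722) + (-1137)] = -2604.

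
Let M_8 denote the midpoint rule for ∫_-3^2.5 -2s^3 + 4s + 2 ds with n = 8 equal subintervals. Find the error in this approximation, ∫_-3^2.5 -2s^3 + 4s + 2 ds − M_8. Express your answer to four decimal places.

0.3250

Exact integral: ∫_-3^2.5 f(s) ds = 26.46875.
M_8 ≈ 26.143799.
Error ≈ 26.46875 − 26.143799 ≈ 0.3250.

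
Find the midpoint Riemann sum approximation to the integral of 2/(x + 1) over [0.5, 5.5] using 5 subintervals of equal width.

Δx = (5.5 − 0.5)/5 = 1.
Midpoints: 1, 2, 3, 4, 5.
f(1) = 1, f(2) = 2/3, f(3) = 0.5, f(4) = 0.4, f(5) = 1/3.
Sum = Δx · [f(1) + f(2) + f(3) + f(4) + f(5)].
Sum = 2.9.

2.9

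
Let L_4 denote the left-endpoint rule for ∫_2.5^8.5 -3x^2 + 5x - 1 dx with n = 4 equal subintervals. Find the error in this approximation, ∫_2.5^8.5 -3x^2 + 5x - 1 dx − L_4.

-119.25

Exact integral: ∫_2.5^8.5 f(x) dx = -439.5.
L_4 = -320.25.
Error = -439.5 − (-320.25) = -119.25.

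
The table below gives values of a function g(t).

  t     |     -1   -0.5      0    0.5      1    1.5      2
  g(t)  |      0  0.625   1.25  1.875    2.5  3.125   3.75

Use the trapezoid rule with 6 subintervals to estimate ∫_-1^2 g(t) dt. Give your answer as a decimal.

Δt = 0.5.
T_6 = (0.5/2)·[0 + 2·0.625 + 2·1.25 + 2·1.875 + 2·2.5 + 2·3.125 + 3.75] = 5.625.

5.625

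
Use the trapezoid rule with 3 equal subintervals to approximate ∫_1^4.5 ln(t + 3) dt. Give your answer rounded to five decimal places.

Δt = (4.5 − 1)/3 = 7/6.
f(1) ≈ 1.38629, f(13/6) ≈ 1.64223, f(10/3) ≈ 1.84583, f(4.5) ≈ 2.01490.
T_3 = (Δt/2)·[f(t_0) + 2f(t_1) + 2f(t_2) + f(t_3)].
Sum ≈ 6.05343.

6.05343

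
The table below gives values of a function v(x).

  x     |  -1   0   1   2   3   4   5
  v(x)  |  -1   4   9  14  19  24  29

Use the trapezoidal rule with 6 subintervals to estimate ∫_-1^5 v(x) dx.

Δx = 1.
T_6 = (1/2)·[(-1) + 2·4 + 2·9 + 2·14 + 2·19 + 2·24 + 29] = 84.

84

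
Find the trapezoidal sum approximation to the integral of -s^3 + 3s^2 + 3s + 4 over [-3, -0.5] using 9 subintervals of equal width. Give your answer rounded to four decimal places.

44.2496

Δs = (-0.5 − (-3))/9 = 5/18.
f(-3) = 49, f(-49/18) = 223003/5832, f(-22/9) = 21286/729, f(-13/6) = 4699/216, f(-17/9) = 11501/729, f(-29/18) = 64943/5832, f(-4/3) = 208/27, f(-19/18) = 31213/5832, f(-7/9) = 2881/729, f(-0.5) = 3.375.
T_9 = (Δs/2)·[f(s_0) + 2f(s_1) + ... + 2f(s_{8}) + f(s_9)].
Sum ≈ 44.2496.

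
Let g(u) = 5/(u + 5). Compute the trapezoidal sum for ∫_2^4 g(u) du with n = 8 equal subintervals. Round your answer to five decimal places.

1.25678

Δu = (4 − 2)/8 = 0.25.
g(2) = 5/7, g(2.25) = 20/29, g(2.5) = 2/3, g(2.75) = 20/31, g(3) = 0.625, g(3.25) = 20/33, g(3.5) = 10/17, g(3.75) = 4/7, g(4) = 5/9.
T_8 = (Δu/2)·[g(u_0) + 2g(u_1) + ... + 2g(u_{7}) + g(u_8)].
Sum ≈ 1.25678.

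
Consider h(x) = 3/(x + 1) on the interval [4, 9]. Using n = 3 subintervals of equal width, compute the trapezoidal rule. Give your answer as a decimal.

Δx = (9 − 4)/3 = 5/3.
h(4) = 0.6, h(17/3) = 0.45, h(22/3) = 0.36, h(9) = 0.3.
T_3 = (Δx/2)·[h(x_0) + 2h(x_1) + 2h(x_2) + h(x_3)].
Sum = 2.1.

2.1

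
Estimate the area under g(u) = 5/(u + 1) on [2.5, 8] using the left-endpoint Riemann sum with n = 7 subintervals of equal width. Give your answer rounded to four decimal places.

Δu = (8 − 2.5)/7 = 11/14.
Left endpoints: 2.5, 23/7, 57/14, 34/7, 79/14, 45/7, 101/14.
g(2.5) = 10/7, g(23/7) = 7/6, g(57/14) = 70/71, g(34/7) = 35/41, g(79/14) = 70/93, g(45/7) = 35/52, g(101/14) = 14/23.
Sum = Δu · [g(2.5) + g(23/7) + g(57/14) + ...].
Sum ≈ 5.0830.

5.0830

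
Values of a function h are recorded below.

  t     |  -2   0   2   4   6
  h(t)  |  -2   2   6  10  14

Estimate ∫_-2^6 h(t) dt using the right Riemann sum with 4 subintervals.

Δt = 2.
Sum = 2·[2 + 6 + 10 + 14] = 64.

64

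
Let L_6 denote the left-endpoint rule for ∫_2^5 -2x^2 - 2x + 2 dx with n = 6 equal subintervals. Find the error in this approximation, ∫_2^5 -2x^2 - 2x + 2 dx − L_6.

Exact integral: ∫_2^5 f(x) dx = -93.
L_6 = -81.25.
Error = -93 − (-81.25) = -11.75.

-11.75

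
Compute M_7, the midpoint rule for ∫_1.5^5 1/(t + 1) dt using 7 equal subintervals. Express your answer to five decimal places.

0.87410

Δt = (5 − 1.5)/7 = 0.5.
Midpoints: 1.75, 2.25, 2.75, 3.25, 3.75, 4.25, 4.75.
f(1.75) = 4/11, f(2.25) = 4/13, f(2.75) = 4/15, f(3.25) = 4/17, f(3.75) = 4/19, f(4.25) = 4/21, f(4.75) = 4/23.
Sum = Δt · [f(1.75) + f(2.25) + f(2.75) + ...].
Sum ≈ 0.87410.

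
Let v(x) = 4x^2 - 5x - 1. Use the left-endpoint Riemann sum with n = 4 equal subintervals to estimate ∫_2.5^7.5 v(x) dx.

Δx = (7.5 − 2.5)/4 = 1.25.
Left endpoints: 2.5, 3.75, 5, 6.25.
v(2.5) = 11.5, v(3.75) = 36.5, v(5) = 74, v(6.25) = 124.
Sum = Δx · [v(2.5) + v(3.75) + v(5) + v(6.25)].
Sum = 307.5.

307.5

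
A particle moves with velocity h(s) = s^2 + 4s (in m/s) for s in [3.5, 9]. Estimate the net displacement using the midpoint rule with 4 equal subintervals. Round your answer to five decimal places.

365.34180

Δs = (9 − 3.5)/4 = 1.375.
Midpoints: 4.1875, 5.5625, 6.9375, 8.3125.
h(4.1875) = 34.28515625, h(5.5625) = 53.19140625, h(6.9375) = 75.87890625, h(8.3125) = 102.34765625.
Sum = Δs · [h(4.1875) + h(5.5625) + h(6.9375) + h(8.3125)].
Sum ≈ 365.34180.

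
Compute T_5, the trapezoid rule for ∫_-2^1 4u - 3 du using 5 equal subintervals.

-15

Δu = (1 − (-2))/5 = 0.6.
f(-2) = -11, f(-1.4) = -8.6, f(-0.8) = -6.2, f(-0.2) = -3.8, f(0.4) = -1.4, f(1) = 1.
T_5 = (Δu/2)·[f(u_0) + 2f(u_1) + ... + 2f(u_{4}) + f(u_5)].
Sum = -15.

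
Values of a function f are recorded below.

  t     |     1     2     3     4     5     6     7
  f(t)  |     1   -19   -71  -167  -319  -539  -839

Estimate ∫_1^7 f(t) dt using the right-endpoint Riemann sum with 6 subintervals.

Δt = 1.
Sum = 1·[(-19) + (-71) + (-167) + (-319) + (-539) + (-839)] = -1954.

-1954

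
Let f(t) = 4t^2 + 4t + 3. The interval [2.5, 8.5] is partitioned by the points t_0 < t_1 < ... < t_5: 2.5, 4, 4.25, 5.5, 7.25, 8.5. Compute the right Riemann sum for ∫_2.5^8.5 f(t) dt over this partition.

1161.5

Subinterval widths: 1.5, 0.25, 1.25, 1.75, 1.25.
Right endpoints: 4, 4.25, 5.5, 7.25, 8.5.
f(4) = 83, f(4.25) = 92.25, f(5.5) = 146, f(7.25) = 242.25, f(8.5) = 326.
Sum = Σ Δt_i · f(t_i).
Sum = 1161.5.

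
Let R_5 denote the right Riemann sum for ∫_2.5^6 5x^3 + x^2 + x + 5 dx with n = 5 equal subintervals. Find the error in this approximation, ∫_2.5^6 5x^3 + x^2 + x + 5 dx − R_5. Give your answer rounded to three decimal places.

Exact integral: ∫_2.5^6 f(x) dx ≈ 1670.33854.
R_5 = 2051.14.
Error ≈ 1670.33854 − 2051.14 ≈ -380.801.

-380.801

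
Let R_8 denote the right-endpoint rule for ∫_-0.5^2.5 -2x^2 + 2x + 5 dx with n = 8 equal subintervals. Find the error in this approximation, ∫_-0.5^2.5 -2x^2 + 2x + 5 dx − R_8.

Exact integral: ∫_-0.5^2.5 f(x) dx = 10.5.
R_8 = 9.234375.
Error = 10.5 − 9.234375 = 1.265625.

1.265625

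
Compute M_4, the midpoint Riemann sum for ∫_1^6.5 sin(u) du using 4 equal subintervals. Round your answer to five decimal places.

-0.47265

Δu = (6.5 − 1)/4 = 1.375.
Midpoints: 1.6875, 3.0625, 4.4375, 5.8125.
f(1.6875) ≈ 0.99320, f(3.0625) ≈ 0.07901, f(4.4375) ≈ -0.96246, f(5.8125) ≈ -0.45350.
Sum = Δu · [f(1.6875) + f(3.0625) + f(4.4375) + f(5.8125)].
Sum ≈ -0.47265.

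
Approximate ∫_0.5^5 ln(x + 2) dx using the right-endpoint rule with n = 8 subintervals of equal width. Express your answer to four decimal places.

Δx = (5 − 0.5)/8 = 0.5625.
Right endpoints: 1.0625, 1.625, 2.1875, 2.75, 3.3125, 3.875, 4.4375, 5.
f(1.0625) ≈ 1.1192, f(1.625) ≈ 1.2879, f(2.1875) ≈ 1.4321, f(2.75) ≈ 1.5581, f(3.3125) ≈ 1.6701, f(3.875) ≈ 1.7707, f(4.4375) ≈ 1.8621, f(5) ≈ 1.9459.
Sum = Δx · [f(1.0625) + f(1.625) + f(2.1875) + ...].
Sum ≈ 7.1135.

7.1135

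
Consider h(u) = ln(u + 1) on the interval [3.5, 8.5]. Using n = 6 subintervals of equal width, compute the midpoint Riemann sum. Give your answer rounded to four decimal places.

9.6223

Δu = (8.5 − 3.5)/6 = 5/6.
Midpoints: 47/12, 4.75, 67/12, 77/12, 7.25, 97/12.
h(47/12) ≈ 1.5926, h(4.75) ≈ 1.7492, h(67/12) ≈ 1.8845, h(77/12) ≈ 2.0037, h(7.25) ≈ 2.1102, h(97/12) ≈ 2.2064.
Sum = Δu · [h(47/12) + h(4.75) + h(67/12) + ...].
Sum ≈ 9.6223.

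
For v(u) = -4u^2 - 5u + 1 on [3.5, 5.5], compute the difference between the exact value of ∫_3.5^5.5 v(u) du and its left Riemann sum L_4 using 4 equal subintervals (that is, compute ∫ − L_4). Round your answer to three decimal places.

Exact integral: ∫_3.5^5.5 v(u) du ≈ -207.66667.
L_4 = -187.5.
Error ≈ -207.66667 − (-187.5) ≈ -20.167.

-20.167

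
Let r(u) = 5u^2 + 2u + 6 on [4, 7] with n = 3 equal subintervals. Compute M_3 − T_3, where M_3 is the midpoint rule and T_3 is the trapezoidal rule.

-3.75

M_3 = 514.75.
T_3 = 518.5.
M_3 − T_3 = -3.75.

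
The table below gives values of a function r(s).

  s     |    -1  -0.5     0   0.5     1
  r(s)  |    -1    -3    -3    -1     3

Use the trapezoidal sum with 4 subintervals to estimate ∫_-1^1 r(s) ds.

-3

Δs = 0.5.
T_4 = (0.5/2)·[(-1) + 2·(-3) + 2·(-3) + 2·(-1) + 3] = -3.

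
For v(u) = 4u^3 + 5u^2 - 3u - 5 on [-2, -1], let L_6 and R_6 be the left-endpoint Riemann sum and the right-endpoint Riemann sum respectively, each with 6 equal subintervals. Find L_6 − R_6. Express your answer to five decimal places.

L_6 ≈ -4.7268519.
R_6 ≈ -3.0601852.
L_6 − R_6 ≈ -1.66667.

-1.66667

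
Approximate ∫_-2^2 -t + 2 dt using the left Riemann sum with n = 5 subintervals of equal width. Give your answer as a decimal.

9.6

Δt = (2 − (-2))/5 = 0.8.
Left endpoints: -2, -1.2, -0.4, 0.4, 1.2.
f(-2) = 4, f(-1.2) = 3.2, f(-0.4) = 2.4, f(0.4) = 1.6, f(1.2) = 0.8.
Sum = Δt · [f(-2) + f(-1.2) + f(-0.4) + f(0.4) + f(1.2)].
Sum = 9.6.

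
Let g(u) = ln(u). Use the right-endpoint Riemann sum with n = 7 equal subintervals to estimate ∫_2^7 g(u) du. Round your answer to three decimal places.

Δu = (7 − 2)/7 = 5/7.
Right endpoints: 19/7, 24/7, 29/7, 34/7, 39/7, 44/7, 7.
g(19/7) ≈ 0.999, g(24/7) ≈ 1.232, g(29/7) ≈ 1.421, g(34/7) ≈ 1.580, g(39/7) ≈ 1.718, g(44/7) ≈ 1.838, g(7) ≈ 1.946.
Sum = Δu · [g(19/7) + g(24/7) + g(29/7) + ...].
Sum ≈ 7.667.

7.667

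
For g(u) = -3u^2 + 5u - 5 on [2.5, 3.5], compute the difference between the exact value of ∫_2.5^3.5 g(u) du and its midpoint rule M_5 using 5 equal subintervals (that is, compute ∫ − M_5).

-0.01

Exact integral: ∫_2.5^3.5 g(u) du = -17.25.
M_5 = -17.24.
Error = -17.25 − (-17.24) = -0.01.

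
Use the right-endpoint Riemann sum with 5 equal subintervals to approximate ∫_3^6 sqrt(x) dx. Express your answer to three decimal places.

6.547

Δx = (6 − 3)/5 = 0.6.
Right endpoints: 3.6, 4.2, 4.8, 5.4, 6.
f(3.6) ≈ 1.897, f(4.2) ≈ 2.049, f(4.8) ≈ 2.191, f(5.4) ≈ 2.324, f(6) ≈ 2.449.
Sum = Δx · [f(3.6) + f(4.2) + f(4.8) + f(5.4) + f(6)].
Sum ≈ 6.547.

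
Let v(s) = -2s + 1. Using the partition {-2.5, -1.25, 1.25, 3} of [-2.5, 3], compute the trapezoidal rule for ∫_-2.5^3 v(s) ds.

Subinterval widths: 1.25, 2.5, 1.75.
v(-2.5) = 6, v(-1.25) = 3.5, v(1.25) = -1.5, v(3) = -5.
On each subinterval the trapezoid contributes (Δs_i/2)·[v(s_{i-1}) + v(s_i)].
Sum = 2.75.

2.75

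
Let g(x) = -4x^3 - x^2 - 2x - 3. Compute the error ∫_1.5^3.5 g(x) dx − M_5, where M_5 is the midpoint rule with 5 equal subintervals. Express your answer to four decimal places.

-0.8267

Exact integral: ∫_1.5^3.5 g(x) dx ≈ -174.166667.
M_5 = -173.34.
Error ≈ -174.166667 − (-173.34) ≈ -0.8267.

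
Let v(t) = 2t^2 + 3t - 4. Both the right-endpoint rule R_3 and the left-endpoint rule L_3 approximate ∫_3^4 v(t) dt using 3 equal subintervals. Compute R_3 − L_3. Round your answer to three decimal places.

R_3 ≈ 34.03704.
L_3 ≈ 28.37037.
R_3 − L_3 ≈ 5.667.

5.667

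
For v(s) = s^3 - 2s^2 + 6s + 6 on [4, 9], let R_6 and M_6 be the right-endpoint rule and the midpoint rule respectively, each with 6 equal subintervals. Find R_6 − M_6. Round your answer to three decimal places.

R_6 ≈ 1603.46065.
M_6 ≈ 1352.85301.
R_6 − M_6 ≈ 250.608.

250.608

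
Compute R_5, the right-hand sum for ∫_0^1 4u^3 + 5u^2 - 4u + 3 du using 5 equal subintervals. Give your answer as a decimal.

4.24

Δu = (1 − 0)/5 = 0.2.
Right endpoints: 0.2, 0.4, 0.6, 0.8, 1.
f(0.2) = 2.432, f(0.4) = 2.456, f(0.6) = 3.264, f(0.8) = 5.048, f(1) = 8.
Sum = Δu · [f(0.2) + f(0.4) + f(0.6) + f(0.8) + f(1)].
Sum = 4.24.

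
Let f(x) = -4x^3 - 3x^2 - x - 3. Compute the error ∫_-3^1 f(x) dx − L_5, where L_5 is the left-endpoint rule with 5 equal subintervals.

-40.64

Exact integral: ∫_-3^1 f(x) dx = 44.
L_5 = 84.64.
Error = 44 − 84.64 = -40.64.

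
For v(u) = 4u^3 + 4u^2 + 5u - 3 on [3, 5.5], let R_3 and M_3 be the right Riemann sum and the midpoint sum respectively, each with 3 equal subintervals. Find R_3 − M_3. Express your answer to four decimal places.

R_3 ≈ 1354.351852.
M_3 ≈ 1057.563657.
R_3 − M_3 ≈ 296.7882.

296.7882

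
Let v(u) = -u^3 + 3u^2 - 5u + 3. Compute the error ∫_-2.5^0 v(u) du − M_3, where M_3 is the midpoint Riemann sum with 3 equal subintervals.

0.9765625

Exact integral: ∫_-2.5^0 v(u) du = 48.515625.
M_3 = 47.5390625.
Error = 48.515625 − 47.5390625 = 0.9765625.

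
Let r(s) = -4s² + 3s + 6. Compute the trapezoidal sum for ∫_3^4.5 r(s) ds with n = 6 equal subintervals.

-59.6875

Δs = (4.5 − 3)/6 = 0.25.
r(3) = -21, r(3.25) = -26.5, r(3.5) = -32.5, r(3.75) = -39, r(4) = -46, r(4.25) = -53.5, r(4.5) = -61.5.
T_6 = (Δs/2)·[r(s_0) + 2r(s_1) + ... + 2r(s_{5}) + r(s_6)].
Sum = -59.6875.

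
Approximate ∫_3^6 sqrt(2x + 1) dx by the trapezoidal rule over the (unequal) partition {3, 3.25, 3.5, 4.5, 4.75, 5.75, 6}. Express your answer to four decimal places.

Subinterval widths: 0.25, 0.25, 1, 0.25, 1, 0.25.
f(3) ≈ 2.6458, f(3.25) ≈ 2.7386, f(3.5) ≈ 2.8284, f(4.5) ≈ 3.1623, f(4.75) ≈ 3.2404, f(5.75) ≈ 3.5355, f(6) ≈ 3.6056.
On each subinterval the trapezoid contributes (Δx_i/2)·[f(x_{i-1}) + f(x_i)].
Sum ≈ 9.4452.

9.4452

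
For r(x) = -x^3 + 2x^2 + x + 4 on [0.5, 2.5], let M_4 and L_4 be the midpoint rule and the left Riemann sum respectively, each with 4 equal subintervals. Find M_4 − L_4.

-0.0625

M_4 = 11.6875.
L_4 = 11.75.
M_4 − L_4 = -0.0625.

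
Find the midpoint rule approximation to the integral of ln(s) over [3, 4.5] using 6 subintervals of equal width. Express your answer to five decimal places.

1.97280

Δs = (4.5 − 3)/6 = 0.25.
Midpoints: 3.125, 3.375, 3.625, 3.875, 4.125, 4.375.
f(3.125) ≈ 1.13943, f(3.375) ≈ 1.21640, f(3.625) ≈ 1.28785, f(3.875) ≈ 1.35455, f(4.125) ≈ 1.41707, f(4.375) ≈ 1.47591.
Sum = Δs · [f(3.125) + f(3.375) + f(3.625) + ...].
Sum ≈ 1.97280.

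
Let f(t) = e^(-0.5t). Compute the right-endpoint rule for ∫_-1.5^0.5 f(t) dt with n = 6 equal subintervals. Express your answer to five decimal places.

2.45956

Δt = (0.5 − (-1.5))/6 = 1/3.
Right endpoints: -7/6, -5/6, -0.5, -1/6, 1/6, 0.5.
f(-7/6) ≈ 1.79200, f(-5/6) ≈ 1.51690, f(-0.5) ≈ 1.28403, f(-1/6) ≈ 1.08690, f(1/6) ≈ 0.92004, f(0.5) ≈ 0.77880.
Sum = Δt · [f(-7/6) + f(-5/6) + f(-0.5) + ...].
Sum ≈ 2.45956.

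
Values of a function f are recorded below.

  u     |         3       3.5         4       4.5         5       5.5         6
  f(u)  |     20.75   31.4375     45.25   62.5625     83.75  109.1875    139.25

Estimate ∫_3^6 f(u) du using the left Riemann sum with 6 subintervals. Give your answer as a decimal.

Δu = 0.5.
Sum = 0.5·[20.75 + 31.4375 + 45.25 + 62.5625 + 83.75 + 109.1875] = 176.46875.

176.46875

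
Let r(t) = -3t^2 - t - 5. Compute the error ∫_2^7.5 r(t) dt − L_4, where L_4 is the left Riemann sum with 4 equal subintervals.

Exact integral: ∫_2^7.5 r(t) dt = -467.5.
L_4 = -361.15234375.
Error = -467.5 − (-361.15234375) = -106.34765625.

-106.34765625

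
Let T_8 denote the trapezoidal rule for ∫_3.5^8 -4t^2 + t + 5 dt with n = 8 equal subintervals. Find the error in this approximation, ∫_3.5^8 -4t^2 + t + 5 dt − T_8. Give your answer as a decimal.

0.94921875

Exact integral: ∫_3.5^8 f(t) dt = -577.125.
T_8 = -578.07421875.
Error = -577.125 − (-578.07421875) = 0.94921875.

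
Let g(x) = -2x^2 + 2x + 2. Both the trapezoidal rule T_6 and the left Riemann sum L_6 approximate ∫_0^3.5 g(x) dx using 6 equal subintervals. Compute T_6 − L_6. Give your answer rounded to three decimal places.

-5.104

T_6 ≈ -9.73032.
L_6 ≈ -4.62616.
T_6 − L_6 ≈ -5.104.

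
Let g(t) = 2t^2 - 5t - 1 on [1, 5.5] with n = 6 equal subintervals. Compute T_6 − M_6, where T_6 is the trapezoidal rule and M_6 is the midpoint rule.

T_6 = 33.46875.
M_6 = 32.203125.
T_6 − M_6 = 1.265625.

1.265625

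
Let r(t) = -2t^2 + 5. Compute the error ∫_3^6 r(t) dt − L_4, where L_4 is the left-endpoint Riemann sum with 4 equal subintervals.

-19.6875

Exact integral: ∫_3^6 r(t) dt = -111.
L_4 = -91.3125.
Error = -111 − (-91.3125) = -19.6875.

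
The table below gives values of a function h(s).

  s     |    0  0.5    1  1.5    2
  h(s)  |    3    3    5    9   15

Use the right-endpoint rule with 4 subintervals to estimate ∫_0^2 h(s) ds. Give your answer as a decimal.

16

Δs = 0.5.
Sum = 0.5·[3 + 5 + 9 + 15] = 16.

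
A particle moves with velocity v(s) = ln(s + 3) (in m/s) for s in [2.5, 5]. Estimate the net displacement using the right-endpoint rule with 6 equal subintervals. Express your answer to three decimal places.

4.837

Δs = (5 − 2.5)/6 = 5/12.
Right endpoints: 35/12, 10/3, 3.75, 25/6, 55/12, 5.
v(35/12) ≈ 1.778, v(10/3) ≈ 1.846, v(3.75) ≈ 1.910, v(25/6) ≈ 1.969, v(55/12) ≈ 2.026, v(5) ≈ 2.079.
Sum = Δs · [v(35/12) + v(10/3) + v(3.75) + ...].
Sum ≈ 4.837.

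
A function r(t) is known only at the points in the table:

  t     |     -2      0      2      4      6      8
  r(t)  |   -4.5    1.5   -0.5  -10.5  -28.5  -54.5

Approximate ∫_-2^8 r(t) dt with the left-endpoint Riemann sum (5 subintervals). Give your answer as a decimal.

-85

Δt = 2.
Sum = 2·[(-4.5) + 1.5 + (-0.5) + (-10.5) + (-28.5)] = -85.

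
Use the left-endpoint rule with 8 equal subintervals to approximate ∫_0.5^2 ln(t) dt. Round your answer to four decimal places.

0.0985

Δt = (2 − 0.5)/8 = 0.1875.
Left endpoints: 0.5, 0.6875, 0.875, 1.0625, 1.25, 1.4375, 1.625, 1.8125.
f(0.5) ≈ -0.6931, f(0.6875) ≈ -0.3747, f(0.875) ≈ -0.1335, f(1.0625) ≈ 0.0606, f(1.25) ≈ 0.2231, f(1.4375) ≈ 0.3629, f(1.625) ≈ 0.4855, f(1.8125) ≈ 0.5947.
Sum = Δt · [f(0.5) + f(0.6875) + f(0.875) + ...].
Sum ≈ 0.0985.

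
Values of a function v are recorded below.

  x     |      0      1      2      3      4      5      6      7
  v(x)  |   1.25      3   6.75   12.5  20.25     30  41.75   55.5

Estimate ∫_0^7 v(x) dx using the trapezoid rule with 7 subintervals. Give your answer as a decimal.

142.625

Δx = 1.
T_7 = (1/2)·[1.25 + 2·3 + 2·6.75 + 2·12.5 + 2·20.25 + 2·30 + 2·41.75 + 55.5] = 142.625.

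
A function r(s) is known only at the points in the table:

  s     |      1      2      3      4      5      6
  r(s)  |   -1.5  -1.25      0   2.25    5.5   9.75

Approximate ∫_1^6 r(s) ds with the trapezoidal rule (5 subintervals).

10.625

Δs = 1.
T_5 = (1/2)·[(-1.5) + 2·(-1.25) + 2·0 + 2·2.25 + 2·5.5 + 9.75] = 10.625.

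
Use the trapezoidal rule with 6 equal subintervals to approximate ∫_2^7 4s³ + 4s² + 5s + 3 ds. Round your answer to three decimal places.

Δs = (7 − 2)/6 = 5/6.
f(2) = 61, f(17/6) = 3787/27, f(11/3) = 7352/27, f(4.5) = 471, f(16/3) = 20257/27, f(37/6) = 30347/27, f(7) = 1606.
T_6 = (Δs/2)·[f(s_0) + 2f(s_1) + ... + 2f(s_{5}) + f(s_6)].
Sum ≈ 2992.731.

2992.731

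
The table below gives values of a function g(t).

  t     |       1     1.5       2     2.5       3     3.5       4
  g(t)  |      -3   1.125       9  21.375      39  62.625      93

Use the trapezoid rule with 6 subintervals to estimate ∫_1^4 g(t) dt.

Δt = 0.5.
T_6 = (0.5/2)·[(-3) + 2·1.125 + 2·9 + 2·21.375 + 2·39 + 2·62.625 + 93] = 89.0625.

89.0625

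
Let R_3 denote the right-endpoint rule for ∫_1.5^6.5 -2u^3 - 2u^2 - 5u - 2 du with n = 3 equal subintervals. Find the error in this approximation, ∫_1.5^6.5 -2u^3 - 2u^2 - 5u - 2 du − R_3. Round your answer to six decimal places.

Exact integral: ∫_1.5^6.5 f(u) du ≈ -1180.83333333.
R_3 ≈ -1780.60185185.
Error ≈ -1180.83333333 − (-1780.60185185) ≈ 599.768519.

599.768519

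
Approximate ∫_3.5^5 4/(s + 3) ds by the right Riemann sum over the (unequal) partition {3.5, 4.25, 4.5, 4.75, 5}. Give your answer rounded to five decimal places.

Subinterval widths: 0.75, 0.25, 0.25, 0.25.
Right endpoints: 4.25, 4.5, 4.75, 5.
f(4.25) = 16/29, f(4.5) = 8/15, f(4.75) = 16/31, f(5) = 0.5.
Sum = Σ Δs_i · f(s_i).
Sum ≈ 0.80116.

0.80116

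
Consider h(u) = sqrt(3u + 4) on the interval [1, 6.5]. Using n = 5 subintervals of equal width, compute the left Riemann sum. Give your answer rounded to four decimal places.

Δu = (6.5 − 1)/5 = 1.1.
Left endpoints: 1, 2.1, 3.2, 4.3, 5.4.
h(1) ≈ 2.6458, h(2.1) ≈ 3.2094, h(3.2) ≈ 3.6878, h(4.3) ≈ 4.1110, h(5.4) ≈ 4.4944.
Sum = Δu · [h(1) + h(2.1) + h(3.2) + h(4.3) + h(5.4)].
Sum ≈ 19.9632.

19.9632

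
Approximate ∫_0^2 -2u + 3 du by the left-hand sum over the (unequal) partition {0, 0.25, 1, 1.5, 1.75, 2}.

Subinterval widths: 0.25, 0.75, 0.5, 0.25, 0.25.
Left endpoints: 0, 0.25, 1, 1.5, 1.75.
f(0) = 3, f(0.25) = 2.5, f(1) = 1, f(1.5) = 0, f(1.75) = -0.5.
Sum = Σ Δu_i · f(u_i).
Sum = 3.

3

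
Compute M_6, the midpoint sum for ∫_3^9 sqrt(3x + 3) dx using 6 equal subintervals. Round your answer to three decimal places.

27.284

Δx = (9 − 3)/6 = 1.
Midpoints: 3.5, 4.5, 5.5, 6.5, 7.5, 8.5.
f(3.5) ≈ 3.674, f(4.5) ≈ 4.062, f(5.5) ≈ 4.416, f(6.5) ≈ 4.743, f(7.5) ≈ 5.050, f(8.5) ≈ 5.339.
Sum = Δx · [f(3.5) + f(4.5) + f(5.5) + ...].
Sum ≈ 27.284.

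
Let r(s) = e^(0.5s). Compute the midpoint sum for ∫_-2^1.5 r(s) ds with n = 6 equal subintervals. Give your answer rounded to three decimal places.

3.486

Δs = (1.5 − (-2))/6 = 7/12.
Midpoints: -41/24, -1.125, -13/24, 1/24, 0.625, 29/24.
r(-41/24) ≈ 0.426, r(-1.125) ≈ 0.570, r(-13/24) ≈ 0.763, r(1/24) ≈ 1.021, r(0.625) ≈ 1.367, r(29/24) ≈ 1.830.
Sum = Δs · [r(-41/24) + r(-1.125) + r(-13/24) + ...].
Sum ≈ 3.486.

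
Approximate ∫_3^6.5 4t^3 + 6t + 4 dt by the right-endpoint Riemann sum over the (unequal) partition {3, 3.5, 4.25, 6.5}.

2919.046875

Subinterval widths: 0.5, 0.75, 2.25.
Right endpoints: 3.5, 4.25, 6.5.
f(3.5) = 196.5, f(4.25) = 336.5625, f(6.5) = 1141.5.
Sum = Σ Δt_i · f(t_i).
Sum = 2919.046875.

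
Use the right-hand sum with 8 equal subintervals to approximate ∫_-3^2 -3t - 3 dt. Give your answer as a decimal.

Δt = (2 − (-3))/8 = 0.625.
Right endpoints: -2.375, -1.75, -1.125, -0.5, 0.125, 0.75, 1.375, 2.
f(-2.375) = 4.125, f(-1.75) = 2.25, f(-1.125) = 0.375, f(-0.5) = -1.5, f(0.125) = -3.375, f(0.75) = -5.25, f(1.375) = -7.125, f(2) = -9.
Sum = Δt · [f(-2.375) + f(-1.75) + f(-1.125) + ...].
Sum = -12.1875.

-12.1875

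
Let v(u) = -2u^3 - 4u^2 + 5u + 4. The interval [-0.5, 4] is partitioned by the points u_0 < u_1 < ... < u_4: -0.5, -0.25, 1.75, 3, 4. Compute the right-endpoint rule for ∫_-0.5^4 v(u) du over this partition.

Subinterval widths: 0.25, 2, 1.25, 1.
Right endpoints: -0.25, 1.75, 3, 4.
v(-0.25) = 2.53125, v(1.75) = -10.21875, v(3) = -71, v(4) = -168.
Sum = Σ Δu_i · v(u_i).
Sum = -276.5546875.

-276.5546875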